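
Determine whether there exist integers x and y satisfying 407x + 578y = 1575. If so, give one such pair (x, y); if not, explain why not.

407 and 578 are coprime, so 407x + 578y ranges over all of ℤ.
Euclidean algorithm: 578 = 1·407 + 171, 407 = 2·171 + 65, 171 = 2·65 + 41, 65 = 1·41 + 24, 41 = 1·24 + 17, 24 = 1·17 + 7, 17 = 2·7 + 3, 7 = 2·3 + 1, 3 = 3·1 + 0.
Unwinding: 1 = 7 − 2·3 = 7 − 2·(17 − 2·7) = −2·17 + 5·7 = −2·17 + 5·(24 − 1·17) = 5·24 − 7·17 = 5·24 − 7·(41 − 1·24) = −7·41 + 12·24 = −7·41 + 12·(65 − 1·41) = 12·65 − 19·41 = 12·65 − 19·(171 − 2·65) = −19·171 + 50·65 = −19·171 + 50·(407 − 2·171) = 50·407 − 119·171 = 50·407 − 119·(578 − 1·407) = −119·578 + 169·407, i.e. 407·169 + 578·(-119) = 1.
Scaling by 1575 gives the particular solution (x, y) = (266175, -187425).
The general solution is x = 266175 + 578k, y = -187425 − 407k; taking k = -460 gives the smaller pair x = 295, y = -205.
Indeed 407·295 + 578·(-205) = 120065 − 118490 = 1575.

x = 295, y = -205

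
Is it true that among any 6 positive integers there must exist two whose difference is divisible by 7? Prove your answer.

Take the 6 consecutive integers 21, 22, …, 26: their residues mod 7 are all distinct because 6 ≤ 7.
Any two of them differ by at most 5 < 7 and by at least 1, so no difference is a multiple of 7.

No, the set {21, 22, 23, 24, 25, 26} is a counterexample.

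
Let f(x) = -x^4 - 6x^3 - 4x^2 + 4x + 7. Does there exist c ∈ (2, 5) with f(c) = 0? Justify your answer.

The endpoint values f(2) = -65 and f(5) = -1448 are both negative. Claim: f(x) < 0 for every x in (2, 5).
Shift to the endpoint 2: with x = 2 + u (0 < u < 3), one computes f(2 + u) = -u^4 - 14u^3 - 64u^2 - 116u - 65.
The nonzero coefficients here are all negative, so for u > 0 every term is negative (or zero), and the constant term -65 is strictly negative.
So f is strictly negative on (2, 5); no root exists in the interval.

No such root exists.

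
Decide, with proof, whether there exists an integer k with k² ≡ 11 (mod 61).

Apply Euler's criterion with the prime 61: 11 is a quadratic residue iff 11^30 ≡ 1 (mod 61), and a non-residue iff it is ≡ −1.
Repeated squaring mod 61: 11^2 = 121 ≡ 60; 11^4 ≡ 60² = 3600 ≡ 1; 11^8 ≡ 1² = 1 ≡ 1; 11^16 ≡ 1² = 1 ≡ 1.
Since 30 = 16 + 8 + 4 + 2, 11^30 ≡ 1 · 1 · 1 · 60; multiplying out mod 61: 1·1 = 1 ≡ 1, then 1·1 = 1 ≡ 1, then 1·60 = 60 ≡ 60. Thus 11^30 ≡ 60 ≡ −1 (mod 61).
By Euler's criterion 11 is a quadratic non-residue mod 61: no k satisfies k² ≡ 11 (mod 61).

No, no such integer exists.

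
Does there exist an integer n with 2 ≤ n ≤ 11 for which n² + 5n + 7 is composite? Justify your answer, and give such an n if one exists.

At n = 11: 11² + 5·11 + 7 = 183 = 3·61, which is composite.

n = 11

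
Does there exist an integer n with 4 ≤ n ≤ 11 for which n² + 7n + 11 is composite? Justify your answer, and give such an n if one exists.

n = 9

At n = 9: 9² + 7·9 + 11 = 155 = 5·31, which is composite.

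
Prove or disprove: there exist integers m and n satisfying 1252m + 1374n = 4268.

Since gcd(1252, 1374) = 2 and 4268 = 2·2134, Bézout's identity guarantees a solution.
Dividing through by 2 reduces the equation to 626m + 687n = 2134.
Run the Euclidean algorithm on 687 and 626: 687 = 1·626 + 61, 626 = 10·61 + 16, 61 = 3·16 + 13, 16 = 1·13 + 3, 13 = 4·3 + 1, 3 = 3·1 + 0.
Back-substituting, 1 = 13 − 4·3 = 13 − 4·(16 − 1·13) = −4·16 + 5·13 = −4·16 + 5·(61 − 3·16) = 5·61 − 19·16 = 5·61 − 19·(626 − 10·61) = −19·626 + 195·61 = −19·626 + 195·(687 − 1·626) = 195·687 − 214·626; that is, 626·(-214) + 687·195 = 1.
Scaling by 2134 gives the particular solution (m, n) = (-456676, 416130).
Shifting by a multiple of (687, −626) keeps it a solution: m = -456676 + 665·687 = 179, n = 416130 − 665·626 = -160.
Check: 1252·179 + 1374·(-160) = 224108 − 219840 = 4268. ✓

m = 179, n = -160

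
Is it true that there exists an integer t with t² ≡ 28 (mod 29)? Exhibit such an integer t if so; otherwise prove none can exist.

t = 17

t = 17 works: 17² = 289, and 289 − 28 = 261 = 9·29.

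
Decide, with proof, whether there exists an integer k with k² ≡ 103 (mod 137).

k = 68 works: 68² = 4624, and 4624 − 103 = 4521 = 33·137.

k = 68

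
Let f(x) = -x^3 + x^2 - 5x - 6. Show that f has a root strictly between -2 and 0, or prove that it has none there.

f(-2) = 16 and f(0) = -6, which have opposite signs.
f is continuous everywhere (it is a polynomial), in particular on [-2, 0].
By the Intermediate Value Theorem f must vanish at some point of (-2, 0).

Yes, f has a root in the interval.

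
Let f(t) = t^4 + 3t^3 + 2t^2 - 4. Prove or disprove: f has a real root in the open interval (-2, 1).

f(-2) = -4 and f(1) = 2, which have opposite signs.
Since f is a polynomial it is continuous on [-2, 1].
By the Intermediate Value Theorem f must vanish at some point of (-2, 1).

Such a root exists.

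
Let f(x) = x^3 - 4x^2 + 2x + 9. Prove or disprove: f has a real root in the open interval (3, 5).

No such root exists.

f(3) = 6 and f(5) = 44, both positive, so a sign-change argument is unavailable; we show f keeps this sign on the whole interval.
Substitute x = 3 + u, where 0 < u < 2 on the interval. Expanding, f(3 + u) = u^3 + 5u^2 + 5u + 6.
The nonzero coefficients here are all positive, so for u > 0 every term is positive (or zero), and the constant term 6 is strictly positive.
So f is strictly positive on (3, 5); no root exists in the interval.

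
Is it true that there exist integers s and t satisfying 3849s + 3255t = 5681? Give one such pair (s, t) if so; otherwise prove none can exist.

Any value of 3849s + 3255t is a multiple of gcd(3849, 3255) = 3.
But 5681 = 3·1893 + 2, so 3 ∤ 5681.
Hence no integers s, t satisfy the equation.

No such integers exist.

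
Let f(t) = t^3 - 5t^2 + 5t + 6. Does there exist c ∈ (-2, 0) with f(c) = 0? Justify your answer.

f(-2) = -32 and f(0) = 6, which have opposite signs.
f is continuous everywhere (it is a polynomial), in particular on [-2, 0].
By the Intermediate Value Theorem, f takes the value 0 somewhere in the open interval.

Such a root exists.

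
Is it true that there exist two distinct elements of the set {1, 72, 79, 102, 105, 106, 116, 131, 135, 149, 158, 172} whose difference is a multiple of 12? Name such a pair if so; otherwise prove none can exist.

Two integers differ by a multiple of 12 exactly when they have the same residue mod 12. The residues are 1↦1, 72↦0, 79↦7, 102↦6, 105↦9, 106↦10, 116↦8, 131↦11, 135↦3, 149↦5, 158↦2, 172↦4.
These 12 residues are pairwise different, hence no difference of two elements is divisible by 12.

No, no such pair exists.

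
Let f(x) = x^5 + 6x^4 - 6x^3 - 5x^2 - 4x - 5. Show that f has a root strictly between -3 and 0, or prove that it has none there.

f(-3) = 367 and f(0) = -5, which have opposite signs.
f is continuous everywhere (it is a polynomial), in particular on [-3, 0].
By the Intermediate Value Theorem, f takes the value 0 somewhere in the open interval.

Such a root exists.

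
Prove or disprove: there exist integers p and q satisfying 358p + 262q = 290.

Since gcd(358, 262) = 2 and 290 = 2·145, Bézout's identity guarantees a solution.
Dividing through by 2 reduces the equation to 179p + 131q = 145.
Dividing repeatedly: 179 = 1·131 + 48, 131 = 2·48 + 35, 48 = 1·35 + 13, 35 = 2·13 + 9, 13 = 1·9 + 4, 9 = 2·4 + 1, 4 = 4·1 + 0.
Working back up the chain: 1 = 9 − 2·4 = 9 − 2·(13 − 1·9) = −2·13 + 3·9 = −2·13 + 3·(35 − 2·13) = 3·35 − 8·13 = 3·35 − 8·(48 − 1·35) = −8·48 + 11·35 = −8·48 + 11·(131 − 2·48) = 11·131 − 30·48 = 11·131 − 30·(179 − 1·131) = −30·179 + 41·131. So 179·(-30) + 131·41 = 1.
Times 145: 179·(-4350) + 131·5945 = 145, so (-4350, 5945) solves it.
The general solution is p = -4350 + 131k, q = 5945 − 179k; taking k = 34 gives the smaller pair p = 104, q = -141.
Indeed 358·104 + 262·(-141) = 37232 − 36942 = 290.

p = 104, q = -141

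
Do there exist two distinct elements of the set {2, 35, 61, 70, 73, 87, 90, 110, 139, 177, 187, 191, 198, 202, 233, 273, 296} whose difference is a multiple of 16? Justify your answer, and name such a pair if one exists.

Reduce each element mod 16: 2↦2, 35↦3, 61↦13, 70↦6, 73↦9, 87↦7, 90↦10, 110↦14, 139↦11, 177↦1, 187↦11, 191↦15, 198↦6, 202↦10, 233↦9, 273↦1, 296↦8. The residue 6 repeats (at 70 and 198), and 198 − 70 = 128 = 8·16.

Yes: 70 and 198.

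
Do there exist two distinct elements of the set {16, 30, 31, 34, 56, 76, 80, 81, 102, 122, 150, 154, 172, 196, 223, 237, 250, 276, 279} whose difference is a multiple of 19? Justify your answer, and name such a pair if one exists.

There is no such pair.

Two integers differ by a multiple of 19 exactly when they have the same residue mod 19. The residues are 16↦16, 30↦11, 31↦12, 34↦15, 56↦18, 76↦0, 80↦4, 81↦5, 102↦7, 122↦8, 150↦17, 154↦2, 172↦1, 196↦6, 223↦14, 237↦9, 250↦3, 276↦10, 279↦13.
These 19 residues are pairwise different, hence no difference of two elements is divisible by 19.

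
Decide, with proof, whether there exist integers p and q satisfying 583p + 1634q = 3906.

Since gcd(583, 1634) = 1, every integer is an integer combination of 583 and 1634.
Run the Euclidean algorithm on 1634 and 583: 1634 = 2·583 + 468, 583 = 1·468 + 115, 468 = 4·115 + 8, 115 = 14·8 + 3, 8 = 2·3 + 2, 3 = 1·2 + 1, 2 = 2·1 + 0.
Back-substituting, 1 = 3 − 1·2 = 3 − (8 − 2·3) = −8 + 3·3 = −8 + 3·(115 − 14·8) = 3·115 − 43·8 = 3·115 − 43·(468 − 4·115) = −43·468 + 175·115 = −43·468 + 175·(583 − 1·468) = 175·583 − 218·468 = 175·583 − 218·(1634 − 2·583) = −218·1634 + 611·583; that is, 583·611 + 1634·(-218) = 1.
Scaling by 3906 gives the particular solution (p, q) = (2386566, -851508).
The general solution is p = 2386566 + 1634k, q = -851508 − 583k; taking k = -1460 gives the smaller pair p = 926, q = -328.
Check: 583·926 + 1634·(-328) = 539858 − 535952 = 3906. ✓

p = 926, q = -328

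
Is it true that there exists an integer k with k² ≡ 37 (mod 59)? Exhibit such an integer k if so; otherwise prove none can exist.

No such integer exists.

Apply Euler's criterion with the prime 59: 37 is a quadratic residue iff 37^29 ≡ 1 (mod 59), and a non-residue iff it is ≡ −1.
Squaring successively (mod 59): 37^2 = 1369 ≡ 12; 37^4 ≡ 12² = 144 ≡ 26; 37^8 ≡ 26² = 676 ≡ 27; 37^16 ≡ 27² = 729 ≡ 21.
Since 29 = 16 + 8 + 4 + 1, 37^29 ≡ 21 · 27 · 26 · 37; multiplying out mod 59: 21·27 = 567 ≡ 36, then 36·26 = 936 ≡ 51, then 51·37 = 1887 ≡ 58. Thus 37^29 ≡ 58 ≡ −1 (mod 59).
The value −1 means 37 is a non-residue modulo 59, so k² ≡ 37 (mod 59) is impossible.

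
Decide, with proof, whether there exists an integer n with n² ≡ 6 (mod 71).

n = 52

Take n = 52. Then 52² = 2704 = 38·71 + 6, so 52² ≡ 6 (mod 71).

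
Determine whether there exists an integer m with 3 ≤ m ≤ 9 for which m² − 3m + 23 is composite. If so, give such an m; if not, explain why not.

m = 8

At m = 8: 8² − 3·8 + 23 = 63 = 3·21, which is composite.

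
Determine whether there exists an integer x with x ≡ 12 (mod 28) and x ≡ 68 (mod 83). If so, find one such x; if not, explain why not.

x = 68

Since 28 and 83 share no common factor, CRT says the pair of congruences has a solution (unique mod 2324).
Write x = 12 + 28t and require 12 + 28t ≡ 68 (mod 83), i.e. 28t ≡ 56 (mod 83).
Since 28·3 = 84 = 1·83 + 1, the inverse of 28 mod 83 is 3.
Multiplying by 3: t ≡ 3·56 = 168 ≡ 2 (mod 83).
Taking t = 2 gives x = 12 + 28·2 = 68.
Indeed 68 ≡ 12 (mod 28) and 68 ≡ 68 (mod 83).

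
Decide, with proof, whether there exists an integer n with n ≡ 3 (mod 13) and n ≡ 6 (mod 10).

n = 16

The moduli 13 and 10 are coprime, so by the Chinese Remainder Theorem a unique solution modulo 130 exists.
Any solution of the first congruence is n = 3 + 13t; substituting into the second, 13t ≡ 6 − 3 ≡ 3 (mod 10).
13 ≡ 3 (mod 10), so this reads 3t ≡ 3 (mod 10). Since 3·7 = 21 = 2·10 + 1, the inverse of 3 mod 10 is 7.
Therefore t ≡ 7·3 = 21 ≡ 1 (mod 10).
With t = 1: n = 3 + 13·1 = 16.
Check: 16 mod 13 = 3, 16 mod 10 = 6. ✓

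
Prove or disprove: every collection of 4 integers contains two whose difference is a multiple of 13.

Take the 4 consecutive integers 42, 43, 44, 45: their residues mod 13 are all distinct because 4 ≤ 13.
Any two of them differ by at most 3 < 13 and by at least 1, so no difference is a multiple of 13.

No; for instance {42, 43, 44, 45} is a counterexample.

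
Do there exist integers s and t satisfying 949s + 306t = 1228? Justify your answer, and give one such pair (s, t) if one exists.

949 and 306 are coprime, so 949s + 306t ranges over all of ℤ.
Dividing repeatedly: 949 = 3·306 + 31, 306 = 9·31 + 27, 31 = 1·27 + 4, 27 = 6·4 + 3, 4 = 1·3 + 1, 3 = 3·1 + 0.
Unwinding: 1 = 4 − 1·3 = 4 − (27 − 6·4) = −27 + 7·4 = −27 + 7·(31 − 1·27) = 7·31 − 8·27 = 7·31 − 8·(306 − 9·31) = −8·306 + 79·31 = −8·306 + 79·(949 − 3·306) = 79·949 − 245·306, i.e. 949·79 + 306·(-245) = 1.
Times 1228: 949·97012 + 306·(-300860) = 1228, so (97012, -300860) solves it.
Subtracting 317·306 from s and adding 317·949 to t gives the tidier solution (10, -27).
Check: 949·10 + 306·(-27) = 9490 − 8262 = 1228. ✓

s = 10, t = -27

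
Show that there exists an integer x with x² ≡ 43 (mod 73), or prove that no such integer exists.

Apply Euler's criterion with the prime 73: 43 is a quadratic residue iff 43^36 ≡ 1 (mod 73), and a non-residue iff it is ≡ −1.
Repeated squaring mod 73: 43^2 = 1849 ≡ 24; 43^4 ≡ 24² = 576 ≡ 65; 43^8 ≡ 65² = 4225 ≡ 64; 43^16 ≡ 64² = 4096 ≡ 8; 43^32 ≡ 8² = 64 ≡ 64.
Since 36 = 32 + 4, 43^36 ≡ 64 · 65; multiplying out mod 73: 64·65 = 4160 ≡ 72. Thus 43^36 ≡ 72 ≡ −1 (mod 73).
The value −1 means 43 is a non-residue modulo 73, so x² ≡ 43 (mod 73) is impossible.

No such integer exists.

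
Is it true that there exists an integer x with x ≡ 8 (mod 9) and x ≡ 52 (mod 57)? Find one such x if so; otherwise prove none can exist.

Both moduli are multiples of 3 = gcd(9, 57), so any solution would satisfy x ≡ 8 and x ≡ 52 modulo 3 simultaneously.
But 8 mod 3 = 2 while 52 mod 3 = 1, a contradiction.
So no integer satisfies both congruences.

No, no such integer exists.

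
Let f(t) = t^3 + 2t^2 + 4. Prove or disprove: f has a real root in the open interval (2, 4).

f has no root in that interval.

f(2) = 20 and f(4) = 100, both positive, so a sign-change argument is unavailable; we show f keeps this sign on the whole interval.
Shift to the endpoint 2: with t = 2 + u (0 < u < 2), one computes f(2 + u) = u^3 + 8u^2 + 20u + 20.
All 4 nonzero coefficients of this polynomial in u are positive; hence for u > 0 the value is a sum of positive terms (the constant 20 among them).
So f is strictly positive on (2, 4); no root exists in the interval.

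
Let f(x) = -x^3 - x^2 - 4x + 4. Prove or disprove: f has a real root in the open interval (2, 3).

Evaluate at the endpoints: f(2) = -16, f(3) = -44 — same sign (negative).
The derivative f'(x) = -3x^2 - 2x - 4 is a quadratic with discriminant (-2)² − 4·(-3)·(-4) = -44 < 0; it never vanishes, so it is always negative (sign of the leading coefficient).
So f is strictly decreasing; between 2 and 3 its values lie between f(2) = -16 and f(3) = -44, all negative. Therefore f has no root in (2, 3).

f has no root in that interval.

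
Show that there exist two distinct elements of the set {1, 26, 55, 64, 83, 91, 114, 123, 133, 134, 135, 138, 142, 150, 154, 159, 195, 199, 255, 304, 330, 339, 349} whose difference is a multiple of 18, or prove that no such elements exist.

1 and 55 are such a pair.

Both 1 and 55 leave remainder 1 on division by 18; their difference 54 = 3·18 is a multiple of 18.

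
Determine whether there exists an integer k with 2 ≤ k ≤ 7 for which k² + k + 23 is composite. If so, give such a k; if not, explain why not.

At k = 6: 6² + 6 + 23 = 65 = 5·13, which is composite.

k = 6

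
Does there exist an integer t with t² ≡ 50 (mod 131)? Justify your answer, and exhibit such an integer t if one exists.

131 is prime, so by Euler's criterion 50 is a square mod 131 iff 50^((131−1)/2) = 50^65 ≡ 1 (mod 131).
Squaring successively (mod 131): 50^2 = 2500 ≡ 11; 50^4 ≡ 11² = 121 ≡ 121; 50^8 ≡ 121² = 14641 ≡ 100; 50^16 ≡ 100² = 10000 ≡ 44; 50^32 ≡ 44² = 1936 ≡ 102; 50^64 ≡ 102² = 10404 ≡ 55.
Since 65 = 64 + 1, 50^65 ≡ 55 · 50; multiplying out mod 131: 55·50 = 2750 ≡ 130. Thus 50^65 ≡ 130 ≡ −1 (mod 131).
The value −1 means 50 is a non-residue modulo 131, so t² ≡ 50 (mod 131) is impossible.

There is no such integer.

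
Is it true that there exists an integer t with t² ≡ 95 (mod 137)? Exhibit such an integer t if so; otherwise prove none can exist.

There is no such integer.

137 is prime, so by Euler's criterion 95 is a square mod 137 iff 95^((137−1)/2) = 95^68 ≡ 1 (mod 137).
Repeated squaring mod 137: 95^2 = 9025 ≡ 120; 95^4 ≡ 120² = 14400 ≡ 15; 95^8 ≡ 15² = 225 ≡ 88; 95^16 ≡ 88² = 7744 ≡ 72; 95^32 ≡ 72² = 5184 ≡ 115; 95^64 ≡ 115² = 13225 ≡ 73.
Since 68 = 64 + 4, 95^68 ≡ 73 · 15; multiplying out mod 137: 73·15 = 1095 ≡ 136. Thus 95^68 ≡ 136 ≡ −1 (mod 137).
By Euler's criterion 95 is a quadratic non-residue mod 137: no t satisfies t² ≡ 95 (mod 137).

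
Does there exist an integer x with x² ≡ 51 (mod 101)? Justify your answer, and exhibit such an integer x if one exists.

101 is prime, so by Euler's criterion 51 is a square mod 101 iff 51^((101−1)/2) = 51^50 ≡ 1 (mod 101).
Repeated squaring mod 101: 51^2 = 2601 ≡ 76; 51^4 ≡ 76² = 5776 ≡ 19; 51^8 ≡ 19² = 361 ≡ 58; 51^16 ≡ 58² = 3364 ≡ 31; 51^32 ≡ 31² = 961 ≡ 52.
Since 50 = 32 + 16 + 2, 51^50 ≡ 52 · 31 · 76; multiplying out mod 101: 52·31 = 1612 ≡ 97, then 97·76 = 7372 ≡ 100. Thus 51^50 ≡ 100 ≡ −1 (mod 101).
The value −1 means 51 is a non-residue modulo 101, so x² ≡ 51 (mod 101) is impossible.

There is no such integer.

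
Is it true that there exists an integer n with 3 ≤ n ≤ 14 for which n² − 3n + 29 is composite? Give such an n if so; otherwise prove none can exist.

n = 4

At n = 4: 4² − 3·4 + 29 = 33 = 3·11, which is composite.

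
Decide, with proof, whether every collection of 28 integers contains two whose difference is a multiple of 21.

Partition the integers by their residue mod 21; there are 21 classes.
With 28 integers and only 21 classes, the pigeonhole principle forces two of them, say a and b, into the same class.
Their difference a − b is then a multiple of 21.

Yes, this is always true.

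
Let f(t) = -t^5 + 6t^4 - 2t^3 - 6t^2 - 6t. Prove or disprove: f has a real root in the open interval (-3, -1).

f(-3) = 747 and f(-1) = 9, both positive, so a sign-change argument is unavailable; we show f keeps this sign on the whole interval.
Substitute t = -1 − u, where 0 < u < 2 on the interval. Expanding, f(-1 − u) = u^5 + 11u^4 + 36u^3 + 46u^2 + 29u + 9.
All 6 nonzero coefficients of this polynomial in u are positive; hence for u > 0 the value is a sum of positive terms (the constant 9 among them).
So f is strictly positive on (-3, -1); no root exists in the interval.

No such root exists.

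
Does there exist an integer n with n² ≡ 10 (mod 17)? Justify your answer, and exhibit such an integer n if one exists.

No such integer exists.

Squares mod 17 repeat after n = 8 (as (−n)² = n²); for n = 0..8 they are 0, 1, 4, 9, 16, 8, 2, 15, 13.
So the quadratic residues mod 17 are {0, 1, 2, 4, 8, 9, 13, 15, 16}, and 10 is not among them.
Therefore n² ≡ 10 (mod 17) has no solution.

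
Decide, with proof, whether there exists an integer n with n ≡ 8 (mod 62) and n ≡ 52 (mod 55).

The moduli 62 and 55 are coprime, so by the Chinese Remainder Theorem a unique solution modulo 3410 exists.
Write n = 8 + 62t and require 8 + 62t ≡ 52 (mod 55), i.e. 62t ≡ 44 (mod 55).
62 ≡ 7 (mod 55), so this reads 7t ≡ 44 (mod 55). Note 7·8 = 56 ≡ 1 (mod 55) (as 56 − 1 = 1·55), so 7⁻¹ ≡ 8.
Therefore t ≡ 8·44 = 352 ≡ 22 (mod 55).
Taking t = 22 gives n = 8 + 62·22 = 1372.
Check: 1372 mod 62 = 8, 1372 mod 55 = 52. ✓

n = 1372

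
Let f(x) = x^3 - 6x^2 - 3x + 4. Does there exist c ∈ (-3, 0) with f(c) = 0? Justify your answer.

Such a root exists.

f(-3) = -68 and f(0) = 4, which have opposite signs.
f is continuous everywhere (it is a polynomial), in particular on [-3, 0].
So by the Intermediate Value Theorem there is a c strictly between -3 and 0 with f(c) = 0.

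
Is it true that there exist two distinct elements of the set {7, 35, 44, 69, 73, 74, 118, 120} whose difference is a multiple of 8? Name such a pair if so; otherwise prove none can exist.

Two integers differ by a multiple of 8 exactly when they have the same residue mod 8. The residues are 7↦7, 35↦3, 44↦4, 69↦5, 73↦1, 74↦2, 118↦6, 120↦0.
These 8 residues are pairwise different, hence no difference of two elements is divisible by 8.

No, no such pair exists.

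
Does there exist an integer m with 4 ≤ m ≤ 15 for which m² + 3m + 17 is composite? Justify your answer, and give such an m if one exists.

At m = 10: 10² + 3·10 + 17 = 147 = 3·49, which is composite.

m = 10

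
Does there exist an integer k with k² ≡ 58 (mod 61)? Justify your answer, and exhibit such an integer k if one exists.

k = 27 works: 27² = 729, and 729 − 58 = 671 = 11·61.

k = 27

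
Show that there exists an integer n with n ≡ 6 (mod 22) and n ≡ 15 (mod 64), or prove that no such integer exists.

gcd(22, 64) = 2. If n ≡ 6 (mod 22) and n ≡ 15 (mod 64), then n ≡ 6 (mod 2) and n ≡ 15 (mod 2).
But 6 mod 2 = 0 while 15 mod 2 = 1, a contradiction.
So no integer satisfies both congruences.

No such integer exists.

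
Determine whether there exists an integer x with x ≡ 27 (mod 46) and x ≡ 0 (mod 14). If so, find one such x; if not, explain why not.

gcd(46, 14) = 2. If x ≡ 27 (mod 46) and x ≡ 0 (mod 14), then x ≡ 27 (mod 2) and x ≡ 0 (mod 2).
But 27 mod 2 = 1 while 0 mod 2 = 0, a contradiction.
Hence the system has no solution.

No such integer exists.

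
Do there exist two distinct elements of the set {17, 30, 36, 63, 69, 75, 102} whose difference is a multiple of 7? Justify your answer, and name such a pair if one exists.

Two integers differ by a multiple of 7 exactly when they have the same residue mod 7. The residues are 17↦3, 30↦2, 36↦1, 63↦0, 69↦6, 75↦5, 102↦4.
All 7 residues are distinct, so no two elements differ by a multiple of 7.

There is no such pair.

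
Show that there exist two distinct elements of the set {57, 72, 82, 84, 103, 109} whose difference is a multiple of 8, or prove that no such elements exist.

Two integers differ by a multiple of 8 exactly when they have the same residue mod 8. The residues are 57↦1, 72↦0, 82↦2, 84↦4, 103↦7, 109↦5.
These 6 residues are pairwise different, hence no difference of two elements is divisible by 8.

No such pair exists.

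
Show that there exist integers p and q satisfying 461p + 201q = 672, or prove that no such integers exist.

461 and 201 are coprime, so 461p + 201q ranges over all of ℤ.
Dividing repeatedly: 461 = 2·201 + 59, 201 = 3·59 + 24, 59 = 2·24 + 11, 24 = 2·11 + 2, 11 = 5·2 + 1, 2 = 2·1 + 0.
Working back up the chain: 1 = 11 − 5·2 = 11 − 5·(24 − 2·11) = −5·24 + 11·11 = −5·24 + 11·(59 − 2·24) = 11·59 − 27·24 = 11·59 − 27·(201 − 3·59) = −27·201 + 92·59 = −27·201 + 92·(461 − 2·201) = 92·461 − 211·201. So 461·92 + 201·(-211) = 1.
Multiplying through by 672: p = 92·672 = 61824, q = (-211)·672 = -141792 is a solution.
Subtracting 307·201 from p and adding 307·461 to q gives the tidier solution (117, -265).
Check: 461·117 + 201·(-265) = 53937 − 53265 = 672. ✓

p = 117, q = -265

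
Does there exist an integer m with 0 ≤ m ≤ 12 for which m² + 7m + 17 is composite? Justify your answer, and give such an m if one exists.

At m = 10: 10² + 7·10 + 17 = 187 = 11·17, which is composite.

m = 10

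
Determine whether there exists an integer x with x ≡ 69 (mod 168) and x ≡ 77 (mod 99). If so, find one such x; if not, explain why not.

No, no such integer exists.

Both moduli are multiples of 3 = gcd(168, 99), so any solution would satisfy x ≡ 69 and x ≡ 77 modulo 3 simultaneously.
These are incompatible: 69 − 77 = -8 is not divisible by 3.
Therefore no such x exists.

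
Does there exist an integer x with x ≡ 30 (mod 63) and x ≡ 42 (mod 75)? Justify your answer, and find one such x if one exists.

x = 1542

The moduli are not coprime: gcd(63, 75) = 3. Compatibility requires 3 ∣ (42 − 30) = 12, which holds, so solutions exist.
Write x = 30 + 63t. Then 63t ≡ 42 − 30 ≡ 12 (mod 75); dividing through by 3 gives 21t ≡ 4 (mod 25).
To invert 21 modulo 25: 25 = 1·21 + 4, 21 = 5·4 + 1, 4 = 4·1 + 0, and unwinding, 1 = 21 − 5·4 = 21 − 5·(25 − 1·21) = −5·25 + 6·21. Thus 21⁻¹ ≡ 6 (mod 25).
Multiplying by 6: t ≡ 6·4 = 24 (mod 25).
Then x = 30 + 63·24 = 1542.
Check: 1542 mod 63 = 30, 1542 mod 75 = 42. ✓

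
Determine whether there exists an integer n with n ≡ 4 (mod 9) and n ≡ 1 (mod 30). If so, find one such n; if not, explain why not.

n = 31

Here gcd(9, 30) = 3, and both 4 and 1 leave remainder 1 mod 3, so the system is consistent.
List candidates n ≡ 4 (mod 9): 4, 13, 22, 31. Modulo 30 these are 4, 13, 22, 1; 31 gives 1 as required.
Verify: 31 = 3·9 + 4 and 31 = 1·30 + 1. ✓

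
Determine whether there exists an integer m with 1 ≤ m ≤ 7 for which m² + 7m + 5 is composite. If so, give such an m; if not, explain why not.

m = 5

At m = 5: 5² + 7·5 + 5 = 65 = 5·13, which is composite.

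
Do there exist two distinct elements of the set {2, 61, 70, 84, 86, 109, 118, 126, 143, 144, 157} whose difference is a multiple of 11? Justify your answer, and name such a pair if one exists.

No such pair exists.

Two integers differ by a multiple of 11 exactly when they have the same residue mod 11. The residues are 2↦2, 61↦6, 70↦4, 84↦7, 86↦9, 109↦10, 118↦8, 126↦5, 143↦0, 144↦1, 157↦3.
All 11 residues are distinct, so no two elements differ by a multiple of 11.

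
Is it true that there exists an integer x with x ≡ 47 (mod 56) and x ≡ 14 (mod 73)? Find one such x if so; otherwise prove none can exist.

x = 1839

Since 56 and 73 share no common factor, CRT says the pair of congruences has a solution (unique mod 4088).
Any solution of the first congruence is x = 47 + 56t; substituting into the second, 56t ≡ 14 − 47 ≡ 40 (mod 73).
Since 56·30 = 1680 = 23·73 + 1, the inverse of 56 mod 73 is 30.
Multiplying by 30: t ≡ 30·40 = 1200 ≡ 32 (mod 73).
With t = 32: x = 47 + 56·32 = 1839.
Indeed 1839 ≡ 47 (mod 56) and 1839 ≡ 14 (mod 73).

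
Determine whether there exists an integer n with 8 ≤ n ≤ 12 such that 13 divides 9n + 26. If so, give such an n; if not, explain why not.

The values of 9n + 26 for n = 8, 9, …, 12 are 98, 107, 116, 125, 134; reduced mod 13 these are 7, 3, 12, 8, 4.
The residue 0 does not occur, so no n in [8, 12] makes 9n + 26 a multiple of 13.

No, no such integer n in that range exists.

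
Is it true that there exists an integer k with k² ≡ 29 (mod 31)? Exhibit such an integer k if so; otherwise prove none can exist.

No such integer exists.

Apply Euler's criterion with the prime 31: 29 is a quadratic residue iff 29^15 ≡ 1 (mod 31), and a non-residue iff it is ≡ −1.
Repeated squaring mod 31: 29^2 = 841 ≡ 4; 29^4 ≡ 4² = 16 ≡ 16; 29^8 ≡ 16² = 256 ≡ 8.
Since 15 = 8 + 4 + 2 + 1, 29^15 ≡ 8 · 16 · 4 · 29; multiplying out mod 31: 8·16 = 128 ≡ 4, then 4·4 = 16 ≡ 16, then 16·29 = 464 ≡ 30. Thus 29^15 ≡ 30 ≡ −1 (mod 31).
The value −1 means 29 is a non-residue modulo 31, so k² ≡ 29 (mod 31) is impossible.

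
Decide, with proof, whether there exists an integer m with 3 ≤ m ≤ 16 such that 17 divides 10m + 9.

Scanning upward from m = 3 gives 39, 49, 59, 69, 79, 89, 99, 109, none divisible by 17. m = 11 works, since 10·11 + 9 = 119 = 7·17.

m = 11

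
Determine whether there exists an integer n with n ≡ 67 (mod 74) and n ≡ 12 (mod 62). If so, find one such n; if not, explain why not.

Both moduli are multiples of 2 = gcd(74, 62), so any solution would satisfy n ≡ 67 and n ≡ 12 modulo 2 simultaneously.
These are incompatible: 67 − 12 = 55 is not divisible by 2.
Hence the system has no solution.

No, no such integer exists.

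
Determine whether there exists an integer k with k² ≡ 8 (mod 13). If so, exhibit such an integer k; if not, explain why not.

Computing k² mod 13 for k = 0, 1, …, 6 (enough, by the symmetry k ↦ 13 − k) gives 0, 1, 4, 9, 3, 12, 10.
So the quadratic residues mod 13 are {0, 1, 3, 4, 9, 10, 12}, and 8 is not among them.
Hence no integer k has k² ≡ 8 (mod 13).

There is no such integer.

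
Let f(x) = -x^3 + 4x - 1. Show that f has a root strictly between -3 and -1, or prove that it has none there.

Yes, f has a root in the interval.

f(-3) = 14 and f(-1) = -4, which have opposite signs.
As a polynomial, f is continuous on every closed interval.
By the Intermediate Value Theorem f must vanish at some point of (-3, -1).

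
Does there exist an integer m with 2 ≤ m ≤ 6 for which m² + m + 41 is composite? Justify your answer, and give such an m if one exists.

There is no such integer m in that range.

The values for m = 2, 3, …, 6 are 47, 53, 61, 71, 83, and each of these is prime.
So no value in the range makes the expression composite.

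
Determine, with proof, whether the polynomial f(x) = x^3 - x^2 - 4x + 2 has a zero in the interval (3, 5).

The endpoint values f(3) = 8 and f(5) = 82 are both positive. Claim: f(x) > 0 for every x in (3, 5).
Substitute x = 3 + u, where 0 < u < 2 on the interval. Expanding, f(3 + u) = u^3 + 8u^2 + 17u + 8.
The nonzero coefficients here are all positive, so for u > 0 every term is positive (or zero), and the constant term 8 is strictly positive.
So f is strictly positive on (3, 5); no root exists in the interval.

No such root exists.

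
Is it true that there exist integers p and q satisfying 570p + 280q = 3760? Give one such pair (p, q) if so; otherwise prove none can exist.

Since gcd(570, 280) = 10 and 3760 = 10·376, Bézout's identity guarantees a solution.
Dividing through by 10 reduces the equation to 57p + 28q = 376.
Run the Euclidean algorithm on 57 and 28: 57 = 2·28 + 1, 28 = 28·1 + 0.
Working back up the chain: 1 = 57 − 2·28. So 57·1 + 28·(-2) = 1.
Times 376: 57·376 + 28·(-752) = 376, so (376, -752) solves it.
The general solution is p = 376 + 28k, q = -752 − 57k; taking k = -13 gives the smaller pair p = 12, q = -11.
Check: 570·12 + 280·(-11) = 6840 − 3080 = 3760. ✓

p = 12, q = -11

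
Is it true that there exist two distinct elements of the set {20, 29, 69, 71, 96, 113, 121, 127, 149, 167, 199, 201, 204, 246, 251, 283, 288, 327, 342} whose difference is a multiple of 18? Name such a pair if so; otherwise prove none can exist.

71 and 251 are such a pair.

Reduce each element mod 18: 20↦2, 29↦11, 69↦15, 71↦17, 96↦6, 113↦5, 121↦13, 127↦1, 149↦5, 167↦5, 199↦1, 201↦3, 204↦6, 246↦12, 251↦17, 283↦13, 288↦0, 327↦3, 342↦0. The residue 17 repeats (at 71 and 251), and 251 − 71 = 180 = 10·18.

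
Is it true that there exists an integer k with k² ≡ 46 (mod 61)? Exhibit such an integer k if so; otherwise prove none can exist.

k = 31 works: 31² = 961, and 961 − 46 = 915 = 15·61.

k = 31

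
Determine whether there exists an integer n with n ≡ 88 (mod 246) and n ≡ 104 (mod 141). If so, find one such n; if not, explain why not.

No, no such integer exists.

Both moduli are multiples of 3 = gcd(246, 141), so any solution would satisfy n ≡ 88 and n ≡ 104 modulo 3 simultaneously.
However 88 ≡ 1 and 104 ≡ 2 (mod 3), and 1 ≠ 2.
Therefore no such n exists.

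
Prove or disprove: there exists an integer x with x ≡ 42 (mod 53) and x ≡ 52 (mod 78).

x = 3328

The moduli 53 and 78 are coprime, so by the Chinese Remainder Theorem a unique solution modulo 4134 exists.
Write x = 42 + 53t and require 42 + 53t ≡ 52 (mod 78), i.e. 53t ≡ 10 (mod 78).
Note 53·53 = 2809 ≡ 1 (mod 78) (as 2809 − 1 = 36·78), so 53⁻¹ ≡ 53.
Multiplying by 53: t ≡ 53·10 = 530 ≡ 62 (mod 78).
Taking t = 62 gives x = 42 + 53·62 = 3328.
Verify: 3328 = 62·53 + 42 and 3328 = 42·78 + 52. ✓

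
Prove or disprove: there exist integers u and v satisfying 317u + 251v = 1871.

u = 93, v = -110

317 and 251 are coprime, so 317u + 251v ranges over all of ℤ.
Dividing repeatedly: 317 = 1·251 + 66, 251 = 3·66 + 53, 66 = 1·53 + 13, 53 = 4·13 + 1, 13 = 13·1 + 0.
Working back up the chain: 1 = 53 − 4·13 = 53 − 4·(66 − 1·53) = −4·66 + 5·53 = −4·66 + 5·(251 − 3·66) = 5·251 − 19·66 = 5·251 − 19·(317 − 1·251) = −19·317 + 24·251. So 317·(-19) + 251·24 = 1.
Multiplying through by 1871: u = (-19)·1871 = -35549, v = 24·1871 = 44904 is a solution.
The general solution is u = -35549 + 251k, v = 44904 − 317k; taking k = 142 gives the smaller pair u = 93, v = -110.
Check: 317·93 + 251·(-110) = 29481 − 27610 = 1871. ✓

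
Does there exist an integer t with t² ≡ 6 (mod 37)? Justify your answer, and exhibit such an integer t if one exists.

No, no such integer exists.

37 is prime, so by Euler's criterion 6 is a square mod 37 iff 6^((37−1)/2) = 6^18 ≡ 1 (mod 37).
Squaring successively (mod 37): 6^2 = 36 ≡ 36; 6^4 ≡ 36² = 1296 ≡ 1; 6^8 ≡ 1² = 1 ≡ 1; 6^16 ≡ 1² = 1 ≡ 1.
Since 18 = 16 + 2, 6^18 ≡ 1 · 36; multiplying out mod 37: 1·36 = 36 ≡ 36. Thus 6^18 ≡ 36 ≡ −1 (mod 37).
By Euler's criterion 6 is a quadratic non-residue mod 37: no t satisfies t² ≡ 6 (mod 37).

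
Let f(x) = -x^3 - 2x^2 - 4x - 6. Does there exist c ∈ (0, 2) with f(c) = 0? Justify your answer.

f(0) = -6 and f(2) = -30, both negative.
f'(x) = -3x^2 - 4x - 4 has discriminant (-4)² − 4·(-3)·(-4) = -32 < 0, so f' has no real roots and is negative for every real x.
Hence f is strictly decreasing on ℝ, and in particular on [0, 2]. A strictly monotone function with same-sign endpoint values stays negative on the whole interval, so f has no zero in (0, 2).

No such root exists.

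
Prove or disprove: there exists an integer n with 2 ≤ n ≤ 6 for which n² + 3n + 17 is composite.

n = 5

At n = 5: 5² + 3·5 + 17 = 57 = 3·19, which is composite.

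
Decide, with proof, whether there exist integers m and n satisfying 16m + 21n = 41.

16 and 21 are coprime, so 16m + 21n ranges over all of ℤ.
Run the Euclidean algorithm on 21 and 16: 21 = 1·16 + 5, 16 = 3·5 + 1, 5 = 5·1 + 0.
Working back up the chain: 1 = 16 − 3·5 = 16 − 3·(21 − 1·16) = −3·21 + 4·16. So 16·4 + 21·(-3) = 1.
Scaling by 41 gives the particular solution (m, n) = (164, -123).
The general solution is m = 164 + 21k, n = -123 − 16k; taking k = -7 gives the smaller pair m = 17, n = -11.
Check: 16·17 + 21·(-11) = 272 − 231 = 41. ✓

m = 17, n = -11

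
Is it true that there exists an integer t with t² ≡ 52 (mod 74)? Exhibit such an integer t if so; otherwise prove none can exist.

No, no such integer exists.

Reduce modulo the prime factor 37 of 74: any solution would satisfy t² ≡ 15 (mod 37).
37 is prime, so by Euler's criterion 15 is a square mod 37 iff 15^((37−1)/2) = 15^18 ≡ 1 (mod 37).
Repeated squaring mod 37: 15^2 = 225 ≡ 3; 15^4 ≡ 3² = 9 ≡ 9; 15^8 ≡ 9² = 81 ≡ 7; 15^16 ≡ 7² = 49 ≡ 12.
Since 18 = 16 + 2, 15^18 ≡ 12 · 3; multiplying out mod 37: 12·3 = 36 ≡ 36. Thus 15^18 ≡ 36 ≡ −1 (mod 37).
By Euler's criterion 15 is a quadratic non-residue mod 37: no t satisfies t² ≡ 15 (mod 37).
So 15 is not a square mod 37, and hence 52 is not a square mod 74.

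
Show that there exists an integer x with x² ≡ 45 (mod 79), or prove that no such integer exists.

Take x = 60. Then 60² = 3600 = 45·79 + 45, so 60² ≡ 45 (mod 79).

x = 60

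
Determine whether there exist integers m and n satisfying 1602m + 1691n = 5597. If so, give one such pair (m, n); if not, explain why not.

No such integers exist.

gcd(1602, 1691) = 89, so every integer of the form 1602m + 1691n is a multiple of 89.
But 5597 is not a multiple of 89 (it leaves remainder 79).
Therefore 1602m + 1691n = 5597 has no solution in integers.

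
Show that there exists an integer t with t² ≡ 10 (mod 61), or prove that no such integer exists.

61 is prime, so by Euler's criterion 10 is a square mod 61 iff 10^((61−1)/2) = 10^30 ≡ 1 (mod 61).
Repeated squaring mod 61: 10^2 = 100 ≡ 39; 10^4 ≡ 39² = 1521 ≡ 57; 10^8 ≡ 57² = 3249 ≡ 16; 10^16 ≡ 16² = 256 ≡ 12.
Since 30 = 16 + 8 + 4 + 2, 10^30 ≡ 12 · 16 · 57 · 39; multiplying out mod 61: 12·16 = 192 ≡ 9, then 9·57 = 513 ≡ 25, then 25·39 = 975 ≡ 60. Thus 10^30 ≡ 60 ≡ −1 (mod 61).
By Euler's criterion 10 is a quadratic non-residue mod 61: no t satisfies t² ≡ 10 (mod 61).

No such integer exists.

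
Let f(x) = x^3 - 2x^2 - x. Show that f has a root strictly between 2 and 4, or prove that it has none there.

Such a root exists.

f(2) = -2 and f(4) = 28, which have opposite signs.
Since f is a polynomial it is continuous on [2, 4].
By the Intermediate Value Theorem f must vanish at some point of (2, 4).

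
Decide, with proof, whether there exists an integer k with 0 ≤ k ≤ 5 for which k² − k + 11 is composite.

The values for k = 0, 1, …, 5 are 11, 11, 13, 17, 23, 31, and each of these is prime.
So no value in the range makes the expression composite.

No such integer k in that range exists.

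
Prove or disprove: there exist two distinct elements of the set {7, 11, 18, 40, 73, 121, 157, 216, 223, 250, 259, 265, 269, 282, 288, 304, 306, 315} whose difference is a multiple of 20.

There is no such pair.

Reduce each element modulo 20: 7↦7, 11↦11, 18↦18, 40↦0, 73↦13, 121↦1, 157↦17, 216↦16, 223↦3, 250↦10, 259↦19, 265↦5, 269↦9, 282↦2, 288↦8, 304↦4, 306↦6, 315↦15.
These 18 residues are pairwise different, hence no difference of two elements is divisible by 20.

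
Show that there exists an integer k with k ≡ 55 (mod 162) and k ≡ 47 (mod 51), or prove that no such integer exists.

There is no such integer.

gcd(162, 51) = 3. If k ≡ 55 (mod 162) and k ≡ 47 (mod 51), then k ≡ 55 (mod 3) and k ≡ 47 (mod 3).
These are incompatible: 55 − 47 = 8 is not divisible by 3.
Therefore no such k exists.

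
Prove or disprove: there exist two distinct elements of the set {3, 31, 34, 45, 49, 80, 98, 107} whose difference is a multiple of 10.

Residues mod 10: 3↦3, 31↦1, 34↦4, 45↦5, 49↦9, 80↦0, 98↦8, 107↦7.
These 8 residues are pairwise different, hence no difference of two elements is divisible by 10.

No, no such pair exists.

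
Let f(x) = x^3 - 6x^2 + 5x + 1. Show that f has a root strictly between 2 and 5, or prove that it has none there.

Yes, f has a root in the interval.

f(2) = -5 and f(5) = 1, which have opposite signs.
f is continuous everywhere (it is a polynomial), in particular on [2, 5].
By the Intermediate Value Theorem, f takes the value 0 somewhere in the open interval.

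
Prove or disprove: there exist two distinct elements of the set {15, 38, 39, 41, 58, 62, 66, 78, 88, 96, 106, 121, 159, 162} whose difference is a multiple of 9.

Reduce each element mod 9: 15↦6, 38↦2, 39↦3, 41↦5, 58↦4, 62↦8, 66↦3, 78↦6, 88↦7, 96↦6, 106↦7, 121↦4, 159↦6, 162↦0. The residue 6 repeats (at 15 and 78), and 78 − 15 = 63 = 7·9.

Yes: 15 and 78.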